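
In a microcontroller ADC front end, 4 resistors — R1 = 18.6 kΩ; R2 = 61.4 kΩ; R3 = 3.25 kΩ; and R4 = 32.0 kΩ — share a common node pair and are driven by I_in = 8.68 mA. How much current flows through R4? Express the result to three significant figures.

Conductances: ΣG = 1/18.6 + 1/61.4 + 1/3.25 + 1/32.0 = 0.4090 (1/kΩ).
By the current-divider rule, I = I_in · G_k/ΣG = 8.68 × 0.07641 = 0.6632 mA.

I ≈ 0.663 mA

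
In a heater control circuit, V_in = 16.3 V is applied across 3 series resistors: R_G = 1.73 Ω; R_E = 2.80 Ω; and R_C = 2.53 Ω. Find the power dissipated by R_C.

P ≈ 13.5 W

The common current is I = 16.3/7.060 = 2.309 A.
V(R_C) = I·R = 5.841 V; P = V·I = 5.841 × 2.309 = 13.49 W.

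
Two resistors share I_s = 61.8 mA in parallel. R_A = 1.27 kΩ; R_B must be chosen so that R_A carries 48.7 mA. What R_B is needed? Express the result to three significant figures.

The fraction through R_A equals R_B/(R_A+R_B).
With f = 0.7880, R_B = R_A · f/(1−f) = 1.27 × 3.718 = 4.721 kΩ.

R_B ≈ 4.72 kΩ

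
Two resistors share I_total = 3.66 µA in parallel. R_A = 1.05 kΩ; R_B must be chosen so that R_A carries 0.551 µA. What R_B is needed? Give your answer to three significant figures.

The fraction through R_A equals R_B/(R_A+R_B).
With f = 0.1505, R_B = R_A · f/(1−f) = 1.05 × 0.1772 = 0.1861 kΩ.

R_B ≈ 0.186 kΩ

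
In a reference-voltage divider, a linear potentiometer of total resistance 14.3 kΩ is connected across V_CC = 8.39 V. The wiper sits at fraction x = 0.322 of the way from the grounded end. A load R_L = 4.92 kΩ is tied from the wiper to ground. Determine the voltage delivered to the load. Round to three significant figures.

The pot divides into 9.695 kΩ above the wiper and 4.605 kΩ below.
R_L loads the lower segment: effective lower R = 2.379 kΩ.
Loaded-divider output: V_out = 8.39 × 0.1970 = 1.653 V.

V_out ≈ 1.65 V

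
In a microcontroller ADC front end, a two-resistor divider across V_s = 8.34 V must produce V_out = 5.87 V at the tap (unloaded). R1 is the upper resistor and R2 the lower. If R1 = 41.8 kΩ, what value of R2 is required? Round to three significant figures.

V_out/V_s = R2/(R1+R2) = 0.7038.
So R2 = R1 · V_out/(V_s − V_out) = 41.8 × 5.87/(8.34 − 5.87) = 41.8 × 2.377 = 99.34 kΩ.

R2 ≈ 99.3 kΩ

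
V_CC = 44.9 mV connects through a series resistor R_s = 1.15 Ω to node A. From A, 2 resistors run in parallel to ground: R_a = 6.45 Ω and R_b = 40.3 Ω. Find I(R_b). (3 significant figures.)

Combine the parallel branches: R_p = (1/6.45 + 1/40.3)⁻¹ = 5.560 Ω.
V_A by voltage divider: V_A = 44.9 × 5.560/(1.15 + 5.560) = 37.20 mV.
Branch current I = V_A/R_b = 37.20/40.3 = 0.9232 mA.

I ≈ 0.923 mA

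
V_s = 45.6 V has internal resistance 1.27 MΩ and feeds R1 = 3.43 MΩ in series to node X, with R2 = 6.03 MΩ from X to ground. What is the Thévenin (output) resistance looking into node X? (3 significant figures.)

R1' = 1.27 + 3.43 = 4.700 MΩ (source resistance + R1).
With V_s suppressed (replaced by a short), R_th = R1' ‖ R2 = (4.700 × 6.03)/(4.700 + 6.03) = 2.641 MΩ.

R_th ≈ 2.64 MΩ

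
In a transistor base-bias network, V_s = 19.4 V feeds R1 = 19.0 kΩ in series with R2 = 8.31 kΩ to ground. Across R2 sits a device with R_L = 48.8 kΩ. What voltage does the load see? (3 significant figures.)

V_out ≈ 5.28 V

First combine the lower leg with the load: R2 ‖ R_L = 7.101 kΩ.
Then V_out = V_s · R2'/(R1 + R2') = 19.4 × 7.101/26.10 = 5.278 V.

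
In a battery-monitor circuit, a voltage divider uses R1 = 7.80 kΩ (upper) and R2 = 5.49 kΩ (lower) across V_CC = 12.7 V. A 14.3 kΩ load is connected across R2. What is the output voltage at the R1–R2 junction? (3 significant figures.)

V_out ≈ 4.28 V

First combine the lower leg with the load: R2 ‖ R_L = 3.967 kΩ.
Then V_out = V_CC · R2'/(R1 + R2') = 12.7 × 3.967/11.77 = 4.282 V.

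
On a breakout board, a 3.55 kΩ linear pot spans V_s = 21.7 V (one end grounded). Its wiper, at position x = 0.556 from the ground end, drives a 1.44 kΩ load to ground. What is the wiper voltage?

Lower segment x·R_p = 1.974 kΩ; upper segment (1−x)·R_p = 1.576 kΩ.
Lower segment in parallel with the load: 1.974 ‖ 1.44 = 0.8326 kΩ.
Then V_out = V_s · 0.8326/(1.576 + 0.8326) = 7.500 V.

V_out ≈ 7.50 V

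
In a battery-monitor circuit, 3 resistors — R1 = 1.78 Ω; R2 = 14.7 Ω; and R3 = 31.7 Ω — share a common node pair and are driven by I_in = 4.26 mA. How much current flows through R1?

I ≈ 3.62 mA

ΣG = 1/1.78 + 1/14.7 + 1/31.7 = 0.6614.
By the current-divider rule, I = I_in · G_k/ΣG = 4.26 × 0.8494 = 3.619 mA.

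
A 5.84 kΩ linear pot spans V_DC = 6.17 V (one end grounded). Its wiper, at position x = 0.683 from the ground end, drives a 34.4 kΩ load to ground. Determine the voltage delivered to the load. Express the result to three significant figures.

Split the track: R_lower = x·R_p = 3.989 kΩ, R_upper = (1−x)·R_p = 1.851 kΩ.
(x·R_p) ‖ R_L = 3.574 kΩ.
V_out = 6.17 × 3.574/(1.851 + 3.574) = 4.065 V.

V_out ≈ 4.06 V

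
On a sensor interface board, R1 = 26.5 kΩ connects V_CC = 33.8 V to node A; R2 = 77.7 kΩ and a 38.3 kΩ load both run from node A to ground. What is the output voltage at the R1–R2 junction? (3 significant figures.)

V_out ≈ 16.6 V

R2 ‖ R_L = (77.7 × 38.3)/(77.7 + 38.3) = 25.65 kΩ.
Now apply the divider: V_out = 33.8 × 0.4919 = 16.63 V.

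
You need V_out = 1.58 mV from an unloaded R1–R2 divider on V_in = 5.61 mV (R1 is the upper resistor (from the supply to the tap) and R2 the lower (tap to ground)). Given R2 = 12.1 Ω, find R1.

R1 ≈ 30.9 Ω

Required fraction k = V_out/V_in = 0.2816.
So R1 = R2 · (V_in/V_out − 1) = 12.1 × (5.61/1.58 − 1) = 12.1 × 2.551 = 30.86 Ω.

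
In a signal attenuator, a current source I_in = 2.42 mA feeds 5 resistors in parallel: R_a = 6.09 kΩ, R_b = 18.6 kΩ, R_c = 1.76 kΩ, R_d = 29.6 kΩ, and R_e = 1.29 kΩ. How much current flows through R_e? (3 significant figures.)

I ≈ 1.18 mA

Conductances: ΣG = 1/6.09 + 1/18.6 + 1/1.76 + 1/29.6 + 1/1.29 = 1.595 (1/kΩ).
By the current-divider rule, I = I_in · G_k/ΣG = 2.42 × 0.4860 = 1.176 mA.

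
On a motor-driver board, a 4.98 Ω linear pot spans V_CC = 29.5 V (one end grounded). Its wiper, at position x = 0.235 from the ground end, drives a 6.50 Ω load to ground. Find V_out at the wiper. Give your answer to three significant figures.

V_out ≈ 6.09 V

The pot divides into 3.810 Ω above the wiper and 1.170 Ω below.
(x·R_p) ‖ R_L = 0.9917 Ω.
Loaded-divider output: V_out = 29.5 × 0.2066 = 6.093 V.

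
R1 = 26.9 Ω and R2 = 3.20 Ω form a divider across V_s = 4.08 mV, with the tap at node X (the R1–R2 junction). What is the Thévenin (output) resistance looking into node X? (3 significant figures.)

With V_s suppressed (replaced by a short), R_th = R1 ‖ R2 = (26.90 × 3.20)/(26.90 + 3.20) = 2.860 Ω.

R_th ≈ 2.86 Ω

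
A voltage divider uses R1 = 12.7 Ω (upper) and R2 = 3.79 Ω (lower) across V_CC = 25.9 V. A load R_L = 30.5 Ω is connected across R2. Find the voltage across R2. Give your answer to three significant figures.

R2 ‖ R_L = (3.79 × 30.5)/(3.79 + 30.5) = 3.371 Ω.
Now apply the divider: V_out = 25.9 × 0.2098 = 5.433 V.

V_out ≈ 5.43 V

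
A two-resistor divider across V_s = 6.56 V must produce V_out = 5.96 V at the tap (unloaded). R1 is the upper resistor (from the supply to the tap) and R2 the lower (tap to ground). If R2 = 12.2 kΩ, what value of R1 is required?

Required fraction k = V_out/V_s = 0.9085.
Rearranging, R1 = R2·(1−k)/k = 12.2 × 0.1007 = 1.228 kΩ.

R1 ≈ 1.23 kΩ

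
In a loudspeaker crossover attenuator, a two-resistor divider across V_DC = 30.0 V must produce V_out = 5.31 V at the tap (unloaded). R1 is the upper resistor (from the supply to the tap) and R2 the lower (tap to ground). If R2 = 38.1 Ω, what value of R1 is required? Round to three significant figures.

Required fraction k = V_out/V_DC = 0.1770.
Rearranging, R1 = R2·(1−k)/k = 38.1 × 4.650 = 177.2 Ω.

R1 ≈ 177 Ω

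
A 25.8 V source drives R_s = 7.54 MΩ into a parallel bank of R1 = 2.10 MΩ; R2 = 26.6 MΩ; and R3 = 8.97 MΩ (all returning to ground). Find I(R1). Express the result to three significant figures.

I ≈ 2.15 µA

Equivalent of the parallel group: R_p = 1.599 MΩ.
Node voltage V_A = V_CC · R_p/(R_s + R_p) = 25.8 × 0.1750 = 4.515 V.
I(R1) = V_A / R1 = 4.515/2.10 = 2.150 µA.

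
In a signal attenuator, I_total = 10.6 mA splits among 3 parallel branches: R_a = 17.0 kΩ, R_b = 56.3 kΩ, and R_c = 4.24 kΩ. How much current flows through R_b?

I ≈ 0.603 mA

Total conductance ΣG = 1/17.0 + 1/56.3 + 1/4.24 = 0.3124 (units of 1/kΩ).
By the current-divider rule, I = I_total · G_k/ΣG = 10.6 × 0.05685 = 0.6026 mA.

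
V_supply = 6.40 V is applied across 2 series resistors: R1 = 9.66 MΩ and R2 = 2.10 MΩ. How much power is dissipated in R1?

The common current is I = 6.40/11.76 = 0.5442 µA.
P = I²R = 0.2962 × 9.66 = 2.861 µW.

P ≈ 2.86 µW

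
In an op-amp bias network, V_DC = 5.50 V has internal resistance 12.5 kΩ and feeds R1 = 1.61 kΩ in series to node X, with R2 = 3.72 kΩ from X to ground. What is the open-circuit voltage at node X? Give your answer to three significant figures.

V_th ≈ 1.15 V

R1' = 12.5 + 1.61 = 14.11 kΩ (source resistance + R1).
With X open, the divider is unloaded: V_th = 5.50 × 3.72/17.83 = 1.148 V.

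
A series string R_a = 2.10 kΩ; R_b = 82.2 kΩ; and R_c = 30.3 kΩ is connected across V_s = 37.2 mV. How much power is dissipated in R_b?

P ≈ 8.66 nW

ΣR = 114.6 kΩ → I = 37.2/114.6 = 0.3246 µA.
P = I²R = 0.1054 × 82.2 = 8.661 nW.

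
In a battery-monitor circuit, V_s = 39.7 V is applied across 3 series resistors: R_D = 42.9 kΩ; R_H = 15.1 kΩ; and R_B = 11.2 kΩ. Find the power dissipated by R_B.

The common current is I = 39.7/69.20 = 0.5737 mA.
P(R_B) = I²·R_B = (0.5737)² × 11.2 = 3.686 mW.

P ≈ 3.69 mW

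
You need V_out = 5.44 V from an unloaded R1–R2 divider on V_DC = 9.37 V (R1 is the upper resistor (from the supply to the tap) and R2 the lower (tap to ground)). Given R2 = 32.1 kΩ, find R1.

R1 ≈ 23.2 kΩ

Required fraction k = V_out/V_DC = 0.5806.
So R1 = R2 · (V_DC/V_out − 1) = 32.1 × (9.37/5.44 − 1) = 32.1 × 0.7224 = 23.19 kΩ.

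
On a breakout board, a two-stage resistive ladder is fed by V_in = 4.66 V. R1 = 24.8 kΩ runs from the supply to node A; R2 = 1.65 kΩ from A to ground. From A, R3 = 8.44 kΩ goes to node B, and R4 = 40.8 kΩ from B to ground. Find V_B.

Looking into the second stage from A: R3 + R4 = 49.24 kΩ appears in parallel with R2.
R2 ‖ (R3+R4) = 1.597 kΩ.
V_A = 4.66 × 1.597/(24.8 + 1.597) = 0.2818 V.
Then the unloaded second divider: V_B = V_A × R4/(R3+R4) = 0.2818 × 0.8286 = 0.2335 V.

V_B ≈ 0.234 V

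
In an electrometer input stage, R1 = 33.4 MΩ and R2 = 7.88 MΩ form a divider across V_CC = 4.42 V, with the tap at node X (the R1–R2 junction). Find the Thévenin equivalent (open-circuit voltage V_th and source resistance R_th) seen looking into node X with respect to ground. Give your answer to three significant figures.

V_th ≈ 0.844 V, R_th ≈ 6.38 MΩ

With X open, the divider is unloaded: V_th = 4.42 × 7.88/41.28 = 0.8437 V.
Zeroing V_CC shorts the top of R1 to ground, so R_th = R1 ‖ R2 = 6.376 MΩ.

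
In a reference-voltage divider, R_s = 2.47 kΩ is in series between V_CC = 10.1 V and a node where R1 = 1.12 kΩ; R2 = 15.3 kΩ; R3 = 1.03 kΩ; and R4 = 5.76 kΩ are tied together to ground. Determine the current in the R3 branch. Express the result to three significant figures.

Combine the parallel branches: R_p = (1/1.12 + 1/15.3 + 1/1.03 + 1/5.76)⁻¹ = 0.4756 kΩ.
Node voltage V_A = V_CC · R_p/(R_s + R_p) = 10.1 × 0.1615 = 1.631 V.
I(R3) = V_A / R3 = 1.631/1.03 = 1.583 mA.

I ≈ 1.58 mA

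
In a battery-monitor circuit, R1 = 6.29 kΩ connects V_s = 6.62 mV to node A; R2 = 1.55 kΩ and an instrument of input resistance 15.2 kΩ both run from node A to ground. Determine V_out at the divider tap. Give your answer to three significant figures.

V_out ≈ 1.21 mV

First combine the lower leg with the load: R2 ‖ R_L = 1.407 kΩ.
Now apply the divider: V_out = 6.62 × 0.1828 = 1.210 mV.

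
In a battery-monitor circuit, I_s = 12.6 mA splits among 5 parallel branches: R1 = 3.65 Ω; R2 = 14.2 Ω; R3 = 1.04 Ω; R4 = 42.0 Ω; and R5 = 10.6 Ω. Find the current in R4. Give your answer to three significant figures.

I ≈ 0.211 mA

Total conductance ΣG = 1/3.65 + 1/14.2 + 1/1.04 + 1/42.0 + 1/10.6 = 1.424 (units of 1/Ω).
Current divider: I(R4) = I_s · G_k/ΣG = 12.6 × (0.02381/1.424) = 12.6 × 0.01672 = 0.2107 mA.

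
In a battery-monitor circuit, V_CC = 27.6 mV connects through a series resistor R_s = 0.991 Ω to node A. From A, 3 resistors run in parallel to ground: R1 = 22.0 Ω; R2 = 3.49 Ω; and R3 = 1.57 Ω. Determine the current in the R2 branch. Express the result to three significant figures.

Equivalent of the parallel group: R_p = 1.032 Ω.
V_A = 27.6 × 1.032/2.023 = 14.08 mV.
I(R2) = V_A / R2 = 14.08/3.49 = 4.034 mA.

I ≈ 4.03 mA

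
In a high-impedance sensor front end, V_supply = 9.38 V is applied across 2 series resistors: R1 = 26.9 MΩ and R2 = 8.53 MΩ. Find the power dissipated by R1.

ΣR = 35.43 MΩ → I = 9.38/35.43 = 0.2647 µA.
P = I²R = 0.07009 × 26.9 = 1.885 µW.

P ≈ 1.89 µW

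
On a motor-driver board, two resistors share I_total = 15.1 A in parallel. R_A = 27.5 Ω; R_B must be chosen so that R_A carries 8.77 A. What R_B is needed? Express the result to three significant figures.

The fraction through R_A equals R_B/(R_A+R_B).
8.77/15.1 = R_B/(R_A + R_B) → R_B = R_A · (0.5808)/(1 − 0.5808) = 27.5 × 1.385 = 38.10 Ω.

R_B ≈ 38.1 Ω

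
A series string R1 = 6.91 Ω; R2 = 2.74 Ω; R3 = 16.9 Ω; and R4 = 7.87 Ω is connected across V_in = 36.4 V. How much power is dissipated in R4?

Series current I = V_in/ΣR = 36.4/34.42 = 1.058 A.
V(R4) = I·R = 8.323 V; P = V·I = 8.323 × 1.058 = 8.801 W.

P ≈ 8.80 W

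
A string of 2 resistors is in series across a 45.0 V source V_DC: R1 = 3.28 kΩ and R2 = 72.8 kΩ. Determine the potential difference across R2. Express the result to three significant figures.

V ≈ 43.1 V

ΣR = 3.28 + 72.8 = 76.08 kΩ.
V = V_DC · R/ΣR = 45.0 × 0.9569 = 43.06 V.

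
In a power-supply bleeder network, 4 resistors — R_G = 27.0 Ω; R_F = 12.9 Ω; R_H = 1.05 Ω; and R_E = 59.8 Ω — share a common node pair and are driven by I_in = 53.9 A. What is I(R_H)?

Total conductance ΣG = 1/27.0 + 1/12.9 + 1/1.05 + 1/59.8 = 1.084 (units of 1/Ω).
R_H takes the fraction G_k/ΣG = 0.9524/1.084 = 0.8789, so I = 53.9 × 0.8789 = 47.37 A.

I ≈ 47.4 A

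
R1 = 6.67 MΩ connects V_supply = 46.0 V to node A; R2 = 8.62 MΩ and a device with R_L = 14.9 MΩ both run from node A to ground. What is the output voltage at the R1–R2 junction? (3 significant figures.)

V_out ≈ 20.7 V

The load sits in parallel with R2, giving an effective lower resistance R2' = R2·R_L/(R2+R_L) = 5.461 MΩ.
Voltage divider with the loaded lower leg: V_out = 46.0 × 5.461/(6.67 + 5.461) = 46.0 × 0.4502 = 20.71 V.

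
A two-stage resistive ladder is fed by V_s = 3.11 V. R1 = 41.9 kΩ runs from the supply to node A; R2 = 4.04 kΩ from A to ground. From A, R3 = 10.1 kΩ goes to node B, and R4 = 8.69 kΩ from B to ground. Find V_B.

The second stage (R3 + R4 = 18.79 kΩ) loads node A in parallel with R2.
R2 ‖ (R3+R4) = 3.325 kΩ.
First divider: V_A = V_s · 3.325/(41.9 + 3.325) = 0.2287 V.
Stage 2 is unloaded, so V_B = V_A · R4/(R3+R4) = 0.2287 × 8.69/18.79 = 0.1057 V.

V_B ≈ 0.106 V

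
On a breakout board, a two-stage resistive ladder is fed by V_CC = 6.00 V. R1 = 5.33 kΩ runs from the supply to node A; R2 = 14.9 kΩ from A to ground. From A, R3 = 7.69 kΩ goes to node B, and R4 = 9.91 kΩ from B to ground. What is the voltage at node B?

V_B ≈ 2.03 V

The second stage (R3 + R4 = 17.60 kΩ) loads node A in parallel with R2.
Effective lower resistance at A: R2 ‖ 17.60 = 8.069 kΩ.
V_A = 6.00 × 8.069/(5.33 + 8.069) = 3.613 V.
Then the unloaded second divider: V_B = V_A × R4/(R3+R4) = 3.613 × 0.5631 = 2.035 V.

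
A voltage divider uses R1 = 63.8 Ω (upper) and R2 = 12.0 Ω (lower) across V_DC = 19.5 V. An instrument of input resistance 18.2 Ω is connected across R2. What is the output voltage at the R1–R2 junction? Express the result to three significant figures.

V_out ≈ 1.99 V

First combine the lower leg with the load: R2 ‖ R_L = 7.232 Ω.
Voltage divider with the loaded lower leg: V_out = 19.5 × 7.232/(63.8 + 7.232) = 19.5 × 0.1018 = 1.985 V.
(Unloaded it would be 3.09 V; the load pulls it down.)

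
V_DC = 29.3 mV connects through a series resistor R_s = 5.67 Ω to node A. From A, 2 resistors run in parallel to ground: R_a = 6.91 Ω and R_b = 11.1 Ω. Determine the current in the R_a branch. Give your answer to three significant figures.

Equivalent of the parallel group: R_p = 4.259 Ω.
V_A by voltage divider: V_A = 29.3 × 4.259/(5.67 + 4.259) = 12.57 mV.
Branch current I = V_A/R_a = 12.57/6.91 = 1.819 mA.

I ≈ 1.82 mA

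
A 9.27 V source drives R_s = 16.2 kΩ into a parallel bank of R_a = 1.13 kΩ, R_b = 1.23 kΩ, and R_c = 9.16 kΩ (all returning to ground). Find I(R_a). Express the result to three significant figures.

I ≈ 0.271 mA

Parallel bank: R_p = 1/(1/1.13 + 1/1.23 + 1/9.16) = 0.5534 kΩ.
V_A = 9.27 × 0.5534/16.75 = 0.3062 V.
Branch current I = V_A/R_a = 0.3062/1.13 = 0.2710 mA.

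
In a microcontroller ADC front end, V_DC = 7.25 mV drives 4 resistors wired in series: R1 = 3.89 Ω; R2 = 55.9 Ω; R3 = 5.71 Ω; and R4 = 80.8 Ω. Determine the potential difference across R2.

Total series resistance ΣR = 3.89 + 55.9 + 5.71 + 80.8 = 146.3 Ω.
V = V_DC · R/ΣR = 7.25 × 0.3821 = 2.770 mV.

V ≈ 2.77 mV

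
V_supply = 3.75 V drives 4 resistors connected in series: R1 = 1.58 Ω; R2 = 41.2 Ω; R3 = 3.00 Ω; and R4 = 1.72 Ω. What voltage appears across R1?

V ≈ 0.125 V

Series total: ΣR = 1.58 + 41.2 + 3.00 + 1.72 = 47.50 Ω.
Voltage divider: V = V_supply · (1.580 / 47.50) = 3.75 × 0.03326 = 0.1247 V.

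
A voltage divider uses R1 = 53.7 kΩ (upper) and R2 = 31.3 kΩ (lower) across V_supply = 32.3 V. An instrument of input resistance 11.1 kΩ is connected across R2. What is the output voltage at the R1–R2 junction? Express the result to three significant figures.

First combine the lower leg with the load: R2 ‖ R_L = 8.194 kΩ.
Voltage divider with the loaded lower leg: V_out = 32.3 × 8.194/(53.7 + 8.194) = 32.3 × 0.1324 = 4.276 V.

V_out ≈ 4.28 V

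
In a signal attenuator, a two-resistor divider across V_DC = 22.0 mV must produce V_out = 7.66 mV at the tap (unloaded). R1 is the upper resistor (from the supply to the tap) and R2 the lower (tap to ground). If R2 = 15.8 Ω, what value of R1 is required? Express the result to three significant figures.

The divider ratio is R2/(R1+R2) = 7.66/22.0 = 0.3482.
R1 = R2·(1/k − 1) = 15.8 × 1.872 = 29.58 Ω.

R1 ≈ 29.6 Ω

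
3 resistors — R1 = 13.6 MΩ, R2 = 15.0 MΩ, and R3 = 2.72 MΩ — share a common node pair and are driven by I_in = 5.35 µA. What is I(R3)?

Conductances: ΣG = 1/13.6 + 1/15.0 + 1/2.72 = 0.5078 (1/MΩ).
By the current-divider rule, I = I_in · G_k/ΣG = 5.35 × 0.7239 = 3.873 µA.

I ≈ 3.87 µA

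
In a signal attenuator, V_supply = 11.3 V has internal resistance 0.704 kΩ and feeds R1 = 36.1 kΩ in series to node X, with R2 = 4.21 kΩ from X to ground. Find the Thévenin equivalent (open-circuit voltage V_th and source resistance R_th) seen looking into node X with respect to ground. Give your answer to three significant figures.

R1' = 0.704 + 36.1 = 36.80 kΩ (source resistance + R1).
Open-circuit (no load on X): V_th = V_supply · R2/(R1' + R2) = 11.3 × 4.21/(36.80 + 4.21) = 1.160 V.
Looking into X with the source shorted: R_th = R1'·R2/(R1'+R2) = 36.80 × 4.21/41.01 = 3.778 kΩ.

V_th ≈ 1.16 V, R_th ≈ 3.78 kΩ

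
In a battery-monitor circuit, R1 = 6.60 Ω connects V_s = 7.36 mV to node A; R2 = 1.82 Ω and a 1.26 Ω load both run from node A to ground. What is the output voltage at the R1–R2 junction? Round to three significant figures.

V_out ≈ 0.746 mV

First combine the lower leg with the load: R2 ‖ R_L = 0.7445 Ω.
Now apply the divider: V_out = 7.36 × 0.1014 = 0.7461 mV.
(Unloaded it would be 1.59 mV; the load pulls it down.)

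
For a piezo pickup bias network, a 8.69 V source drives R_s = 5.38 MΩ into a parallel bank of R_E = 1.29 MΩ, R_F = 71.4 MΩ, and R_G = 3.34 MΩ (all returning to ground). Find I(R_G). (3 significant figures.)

I ≈ 0.379 µA

Parallel bank: R_p = 1/(1/1.29 + 1/71.4 + 1/3.34) = 0.9186 MΩ.
V_A = 8.69 × 0.9186/6.299 = 1.267 V.
I(R_G) = V_A / R_G = 1.267/3.34 = 0.3795 µA.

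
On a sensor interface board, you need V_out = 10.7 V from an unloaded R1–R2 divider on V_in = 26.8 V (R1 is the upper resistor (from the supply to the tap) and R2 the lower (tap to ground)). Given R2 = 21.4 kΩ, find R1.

R1 ≈ 32.2 kΩ

The divider ratio is R2/(R1+R2) = 10.7/26.8 = 0.3993.
So R1 = R2 · (V_in/V_out − 1) = 21.4 × (26.8/10.7 − 1) = 21.4 × 1.505 = 32.20 kΩ.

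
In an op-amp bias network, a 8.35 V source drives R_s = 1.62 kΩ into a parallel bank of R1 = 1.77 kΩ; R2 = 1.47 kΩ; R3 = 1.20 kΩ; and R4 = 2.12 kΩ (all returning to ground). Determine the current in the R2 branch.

I ≈ 1.11 mA

Parallel bank: R_p = 1/(1/1.77 + 1/1.47 + 1/1.20 + 1/2.12) = 0.3921 kΩ.
V_A = 8.35 × 0.3921/2.012 = 1.627 V.
I(R2) = V_A / R2 = 1.627/1.47 = 1.107 mA.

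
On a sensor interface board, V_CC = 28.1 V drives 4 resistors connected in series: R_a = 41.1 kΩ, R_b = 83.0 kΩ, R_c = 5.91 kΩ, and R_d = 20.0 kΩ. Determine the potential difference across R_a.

Series total: ΣR = 41.1 + 83.0 + 5.91 + 20.0 = 150.0 kΩ.
By the voltage-divider rule, V = 28.1 × 41.10/150.0 = 7.699 V.

V ≈ 7.70 V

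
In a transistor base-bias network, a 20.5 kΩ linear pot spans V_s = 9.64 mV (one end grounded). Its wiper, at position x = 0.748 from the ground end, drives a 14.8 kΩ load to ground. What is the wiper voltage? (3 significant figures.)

V_out ≈ 5.72 mV

Split the track: R_lower = x·R_p = 15.33 kΩ, R_upper = (1−x)·R_p = 5.166 kΩ.
(x·R_p) ‖ R_L = 7.531 kΩ.
Then V_out = V_s · 7.531/(5.166 + 7.531) = 5.718 mV.
(Unloaded: V_out = x·V_s = 7.21 mV.)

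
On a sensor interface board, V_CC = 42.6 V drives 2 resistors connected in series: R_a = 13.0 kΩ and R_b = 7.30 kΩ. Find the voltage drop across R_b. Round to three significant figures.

Total series resistance ΣR = 13.0 + 7.30 = 20.30 kΩ.
By the voltage-divider rule, V = 42.6 × 7.300/20.30 = 15.32 V.

V ≈ 15.3 V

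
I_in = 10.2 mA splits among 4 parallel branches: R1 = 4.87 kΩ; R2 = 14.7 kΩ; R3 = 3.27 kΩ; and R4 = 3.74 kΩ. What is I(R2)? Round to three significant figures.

I ≈ 0.820 mA

ΣG = 1/4.87 + 1/14.7 + 1/3.27 + 1/3.74 = 0.8466.
R2 takes the fraction G_k/ΣG = 0.06803/0.8466 = 0.08036, so I = 10.2 × 0.08036 = 0.8196 mA.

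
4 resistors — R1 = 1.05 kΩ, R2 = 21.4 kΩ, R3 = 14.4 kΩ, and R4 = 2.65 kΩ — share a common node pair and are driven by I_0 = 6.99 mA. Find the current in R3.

I ≈ 0.336 mA

ΣG = 1/1.05 + 1/21.4 + 1/14.4 + 1/2.65 = 1.446.
R3 takes the fraction G_k/ΣG = 0.06944/1.446 = 0.04803, so I = 6.99 × 0.04803 = 0.3357 mA.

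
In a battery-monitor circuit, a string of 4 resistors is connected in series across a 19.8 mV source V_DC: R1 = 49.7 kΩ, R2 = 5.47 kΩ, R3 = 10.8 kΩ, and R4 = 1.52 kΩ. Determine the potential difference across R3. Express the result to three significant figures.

Total series resistance ΣR = 49.7 + 5.47 + 10.8 + 1.52 = 67.49 kΩ.
Voltage divider: V = V_DC · (10.80 / 67.49) = 19.8 × 0.1600 = 3.168 mV.

V ≈ 3.17 mV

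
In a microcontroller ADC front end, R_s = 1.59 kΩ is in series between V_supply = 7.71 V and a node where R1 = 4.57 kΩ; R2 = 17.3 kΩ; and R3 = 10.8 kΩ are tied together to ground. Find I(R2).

Equivalent of the parallel group: R_p = 2.708 kΩ.
Node voltage V_A = V_supply · R_p/(R_s + R_p) = 7.71 × 0.6301 = 4.858 V.
I(R2) = V_A / R2 = 4.858/17.3 = 0.2808 mA.
(Equivalently: I_total = 1.794 mA, then current-divider fraction G_k/ΣG = 0.1566.)

I ≈ 0.281 mA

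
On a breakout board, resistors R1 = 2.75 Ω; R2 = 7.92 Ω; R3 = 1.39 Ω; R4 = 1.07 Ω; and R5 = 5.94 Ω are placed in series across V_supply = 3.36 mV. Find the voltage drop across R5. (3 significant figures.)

V ≈ 1.05 mV

Total series resistance ΣR = 2.75 + 7.92 + 1.39 + 1.07 + 5.94 = 19.07 Ω.
Voltage divider: V = V_supply · (5.940 / 19.07) = 3.36 × 0.3115 = 1.047 mV.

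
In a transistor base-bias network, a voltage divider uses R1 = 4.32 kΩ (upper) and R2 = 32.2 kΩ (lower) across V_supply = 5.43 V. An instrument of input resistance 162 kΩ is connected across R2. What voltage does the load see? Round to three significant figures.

The load sits in parallel with R2, giving an effective lower resistance R2' = R2·R_L/(R2+R_L) = 26.86 kΩ.
Now apply the divider: V_out = 5.43 × 0.8615 = 4.678 V.

V_out ≈ 4.68 V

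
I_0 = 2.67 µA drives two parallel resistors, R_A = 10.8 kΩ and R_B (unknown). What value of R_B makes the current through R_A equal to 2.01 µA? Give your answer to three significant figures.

R_B ≈ 32.9 kΩ

In a two-way split, I_A/I_0 = R_B/(R_A + R_B).
With f = 0.7528, R_B = R_A · f/(1−f) = 10.8 × 3.045 = 32.89 kΩ.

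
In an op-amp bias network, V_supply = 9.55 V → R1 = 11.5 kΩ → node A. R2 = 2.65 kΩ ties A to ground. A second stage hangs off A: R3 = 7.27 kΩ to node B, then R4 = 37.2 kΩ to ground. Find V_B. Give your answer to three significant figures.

The second stage (R3 + R4 = 44.47 kΩ) loads node A in parallel with R2.
Effective lower resistance at A: R2 ‖ 44.47 = 2.501 kΩ.
First divider: V_A = V_supply · 2.501/(11.5 + 2.501) = 1.706 V.
V_B = V_A × 0.8365 = 1.427 V.

V_B ≈ 1.43 V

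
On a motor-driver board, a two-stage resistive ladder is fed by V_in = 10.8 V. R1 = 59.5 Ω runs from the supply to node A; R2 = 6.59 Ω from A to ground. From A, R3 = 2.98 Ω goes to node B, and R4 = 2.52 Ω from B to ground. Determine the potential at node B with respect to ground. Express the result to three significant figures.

V_B ≈ 0.237 V

Looking into the second stage from A: R3 + R4 = 5.500 Ω appears in parallel with R2.
R2 ‖ (R3+R4) = 2.998 Ω.
So V_A = 10.8 × 0.04797 = 0.5181 V.
Stage 2 is unloaded, so V_B = V_A · R4/(R3+R4) = 0.5181 × 2.52/5.500 = 0.2374 V.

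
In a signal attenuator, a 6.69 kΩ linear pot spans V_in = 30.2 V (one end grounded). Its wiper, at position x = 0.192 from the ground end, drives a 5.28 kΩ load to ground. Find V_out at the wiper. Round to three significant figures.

Lower segment x·R_p = 1.284 kΩ; upper segment (1−x)·R_p = 5.406 kΩ.
R_L loads the lower segment: effective lower R = 1.033 kΩ.
V_out = 30.2 × 1.033/(5.406 + 1.033) = 4.846 V.

V_out ≈ 4.85 V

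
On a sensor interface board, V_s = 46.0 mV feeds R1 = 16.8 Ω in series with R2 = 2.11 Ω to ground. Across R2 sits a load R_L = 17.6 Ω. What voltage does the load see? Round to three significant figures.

V_out ≈ 4.64 mV

R2 ‖ R_L = (2.11 × 17.6)/(2.11 + 17.6) = 1.884 Ω.
Now apply the divider: V_out = 46.0 × 0.1008 = 4.639 mV.
(Unloaded it would be 5.13 mV; the load pulls it down.)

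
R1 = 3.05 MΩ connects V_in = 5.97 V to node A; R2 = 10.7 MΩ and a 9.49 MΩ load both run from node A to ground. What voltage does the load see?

R2 ‖ R_L = (10.7 × 9.49)/(10.7 + 9.49) = 5.029 MΩ.
Now apply the divider: V_out = 5.97 × 0.6225 = 3.716 V.

V_out ≈ 3.72 V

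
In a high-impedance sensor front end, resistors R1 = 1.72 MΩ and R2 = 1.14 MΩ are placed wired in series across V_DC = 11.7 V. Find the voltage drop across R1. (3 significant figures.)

ΣR = 1.72 + 1.14 = 2.860 MΩ.
Voltage divider: V = V_DC · (1.720 / 2.860) = 11.7 × 0.6014 = 7.036 V.

V ≈ 7.04 V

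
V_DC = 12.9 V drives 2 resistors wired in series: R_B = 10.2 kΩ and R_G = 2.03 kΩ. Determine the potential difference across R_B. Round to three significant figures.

V ≈ 10.8 V

ΣR = 10.2 + 2.03 = 12.23 kΩ.
By the voltage-divider rule, V = 12.9 × 10.20/12.23 = 10.76 V.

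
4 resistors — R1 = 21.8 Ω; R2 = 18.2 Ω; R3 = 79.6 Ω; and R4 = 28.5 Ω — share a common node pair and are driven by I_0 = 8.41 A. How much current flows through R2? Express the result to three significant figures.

Conductances: ΣG = 1/21.8 + 1/18.2 + 1/79.6 + 1/28.5 = 0.1485 (1/Ω).
R2 takes the fraction G_k/ΣG = 0.05495/0.1485 = 0.3701, so I = 8.41 × 0.3701 = 3.112 A.

I ≈ 3.11 A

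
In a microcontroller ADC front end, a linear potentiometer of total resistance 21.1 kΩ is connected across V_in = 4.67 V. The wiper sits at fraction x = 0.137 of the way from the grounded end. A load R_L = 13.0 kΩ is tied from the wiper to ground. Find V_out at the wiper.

V_out ≈ 0.537 V

The pot divides into 18.21 kΩ above the wiper and 2.891 kΩ below.
R_L loads the lower segment: effective lower R = 2.365 kΩ.
V_out = 4.67 × 2.365/(18.21 + 2.365) = 0.5368 V.
(Unloaded: V_out = x·V_in = 0.640 V.)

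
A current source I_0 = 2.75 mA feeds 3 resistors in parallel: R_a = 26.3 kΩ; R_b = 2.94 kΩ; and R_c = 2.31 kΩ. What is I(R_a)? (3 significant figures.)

I ≈ 0.129 mA

Total conductance ΣG = 1/26.3 + 1/2.94 + 1/2.31 = 0.8111 (units of 1/kΩ).
R_a takes the fraction G_k/ΣG = 0.03802/0.8111 = 0.04688, so I = 2.75 × 0.04688 = 0.1289 mA.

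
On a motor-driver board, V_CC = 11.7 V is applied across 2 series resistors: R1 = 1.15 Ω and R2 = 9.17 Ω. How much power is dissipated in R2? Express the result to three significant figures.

The common current is I = 11.7/10.32 = 1.134 A.
P(R2) = I²·R2 = (1.134)² × 9.17 = 11.79 W.

P ≈ 11.8 W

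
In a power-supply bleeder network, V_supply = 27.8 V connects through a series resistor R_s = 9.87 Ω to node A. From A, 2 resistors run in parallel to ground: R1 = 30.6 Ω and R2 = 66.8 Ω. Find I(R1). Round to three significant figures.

Parallel bank: R_p = 1/(1/30.6 + 1/66.8) = 20.99 Ω.
Node voltage V_A = V_supply · R_p/(R_s + R_p) = 27.8 × 0.6801 = 18.91 V.
Branch current I = V_A/R1 = 18.91/30.6 = 0.6179 A.
(Check via current divider: I_total = 0.9009 A; share G_k/ΣG = 0.6858 → same result.)

I ≈ 0.618 A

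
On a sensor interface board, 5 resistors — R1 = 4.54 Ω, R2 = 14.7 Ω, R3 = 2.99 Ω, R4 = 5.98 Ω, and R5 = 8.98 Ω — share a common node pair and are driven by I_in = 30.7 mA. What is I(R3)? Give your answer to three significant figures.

I ≈ 11.4 mA

ΣG = 1/4.54 + 1/14.7 + 1/2.99 + 1/5.98 + 1/8.98 = 0.9013.
By the current-divider rule, I = I_in · G_k/ΣG = 30.7 × 0.3711 = 11.39 mA.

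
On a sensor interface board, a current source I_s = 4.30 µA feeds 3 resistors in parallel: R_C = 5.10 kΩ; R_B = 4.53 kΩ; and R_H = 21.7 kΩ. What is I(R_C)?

I ≈ 1.82 µA

Conductances: ΣG = 1/5.10 + 1/4.53 + 1/21.7 = 0.4629 (1/kΩ).
Current divider: I(R_C) = I_s · G_k/ΣG = 4.30 × (0.1961/0.4629) = 4.30 × 0.4236 = 1.821 µA.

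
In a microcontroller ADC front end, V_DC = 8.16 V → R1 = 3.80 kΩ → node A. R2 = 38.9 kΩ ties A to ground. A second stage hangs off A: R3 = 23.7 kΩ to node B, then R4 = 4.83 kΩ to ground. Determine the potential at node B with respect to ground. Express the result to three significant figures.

V_B ≈ 1.12 V

Node A sees R2 in parallel with the series input of stage 2, R3 + R4 = 28.53 kΩ.
Effective lower resistance at A: R2 ‖ 28.53 = 16.46 kΩ.
So V_A = 8.16 × 0.8124 = 6.629 V.
Then the unloaded second divider: V_B = V_A × R4/(R3+R4) = 6.629 × 0.1693 = 1.122 V.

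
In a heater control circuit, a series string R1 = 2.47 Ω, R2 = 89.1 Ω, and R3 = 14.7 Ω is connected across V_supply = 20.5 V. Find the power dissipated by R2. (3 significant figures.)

Series current I = V_supply/ΣR = 20.5/106.3 = 0.1929 A.
V(R2) = I·R = 17.19 V; P = V·I = 17.19 × 0.1929 = 3.316 W.

P ≈ 3.32 W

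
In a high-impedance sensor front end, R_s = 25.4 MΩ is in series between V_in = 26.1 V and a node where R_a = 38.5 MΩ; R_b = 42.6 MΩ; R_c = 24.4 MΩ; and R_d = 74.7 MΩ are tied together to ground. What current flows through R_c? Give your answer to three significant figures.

I ≈ 0.294 µA

Parallel bank: R_p = 1/(1/38.5 + 1/42.6 + 1/24.4 + 1/74.7) = 9.632 MΩ.
V_A by voltage divider: V_A = 26.1 × 9.632/(25.4 + 9.632) = 7.176 V.
I(R_c) = V_A / R_c = 7.176/24.4 = 0.2941 µA.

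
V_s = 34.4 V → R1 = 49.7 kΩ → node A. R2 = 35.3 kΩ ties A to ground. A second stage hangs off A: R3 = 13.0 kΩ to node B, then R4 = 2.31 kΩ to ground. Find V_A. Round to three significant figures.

Looking into the second stage from A: R3 + R4 = 15.31 kΩ appears in parallel with R2.
Effective lower resistance at A: R2 ‖ 15.31 = 10.68 kΩ.
First divider: V_A = V_s · 10.68/(49.7 + 10.68) = 6.084 V.

V_A ≈ 6.08 V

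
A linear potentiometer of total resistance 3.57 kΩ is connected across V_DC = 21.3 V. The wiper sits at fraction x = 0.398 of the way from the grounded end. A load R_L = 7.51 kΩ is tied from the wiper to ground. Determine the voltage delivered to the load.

Lower segment x·R_p = 1.421 kΩ; upper segment (1−x)·R_p = 2.149 kΩ.
R_L loads the lower segment: effective lower R = 1.195 kΩ.
Then V_out = V_DC · 1.195/(2.149 + 1.195) = 7.611 V.

V_out ≈ 7.61 V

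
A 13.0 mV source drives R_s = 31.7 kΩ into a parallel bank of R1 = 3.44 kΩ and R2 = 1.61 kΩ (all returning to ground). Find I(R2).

Parallel bank: R_p = 1/(1/3.44 + 1/1.61) = 1.097 kΩ.
V_A by voltage divider: V_A = 13.0 × 1.097/(31.7 + 1.097) = 0.4347 mV.
Branch current I = V_A/R2 = 0.4347/1.61 = 0.2700 µA.

I ≈ 0.270 µA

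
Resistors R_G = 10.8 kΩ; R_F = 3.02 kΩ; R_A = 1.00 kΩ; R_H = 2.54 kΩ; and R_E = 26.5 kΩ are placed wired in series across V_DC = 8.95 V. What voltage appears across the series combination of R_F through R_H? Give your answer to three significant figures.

V ≈ 1.34 V

Series total: ΣR = 10.8 + 3.02 + 1.00 + 2.54 + 26.5 = 43.86 kΩ.
R_{R_F..R_H} = 3.02 + 1.00 + 2.54 = 6.560 kΩ.
Voltage divider: V = V_DC · (6.560 / 43.86) = 8.95 × 0.1496 = 1.339 V.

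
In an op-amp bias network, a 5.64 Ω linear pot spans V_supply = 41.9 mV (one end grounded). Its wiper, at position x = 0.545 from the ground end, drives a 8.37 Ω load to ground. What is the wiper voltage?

V_out ≈ 19.6 mV

Lower segment x·R_p = 3.074 Ω; upper segment (1−x)·R_p = 2.566 Ω.
R_L loads the lower segment: effective lower R = 2.248 Ω.
V_out = 41.9 × 2.248/(2.566 + 2.248) = 19.57 mV.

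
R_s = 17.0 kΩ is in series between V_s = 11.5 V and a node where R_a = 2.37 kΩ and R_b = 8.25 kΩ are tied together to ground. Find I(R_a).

I ≈ 0.474 mA

Equivalent of the parallel group: R_p = 1.841 kΩ.
V_A by voltage divider: V_A = 11.5 × 1.841/(17.0 + 1.841) = 1.124 V.
Branch current I = V_A/R_a = 1.124/2.37 = 0.4742 mA.
(Equivalently: I_total = 0.6104 mA, then current-divider fraction G_k/ΣG = 0.7768.)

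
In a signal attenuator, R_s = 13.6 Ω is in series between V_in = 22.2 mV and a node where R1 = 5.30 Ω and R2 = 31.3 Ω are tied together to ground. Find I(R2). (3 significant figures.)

I ≈ 0.177 mA

Parallel bank: R_p = 1/(1/5.30 + 1/31.3) = 4.533 Ω.
V_A = 22.2 × 4.533/18.13 = 5.549 mV.
Branch current I = V_A/R2 = 5.549/31.3 = 0.1773 mA.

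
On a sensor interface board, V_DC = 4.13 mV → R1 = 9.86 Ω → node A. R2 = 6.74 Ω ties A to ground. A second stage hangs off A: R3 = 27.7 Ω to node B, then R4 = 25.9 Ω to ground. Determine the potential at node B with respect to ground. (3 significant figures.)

Node A sees R2 in parallel with the series input of stage 2, R3 + R4 = 53.60 Ω.
Effective lower resistance at A: R2 ‖ 53.60 = 5.987 Ω.
So V_A = 4.13 × 0.3778 = 1.560 mV.
Then the unloaded second divider: V_B = V_A × R4/(R3+R4) = 1.560 × 0.4832 = 0.7540 mV.

V_B ≈ 0.754 mV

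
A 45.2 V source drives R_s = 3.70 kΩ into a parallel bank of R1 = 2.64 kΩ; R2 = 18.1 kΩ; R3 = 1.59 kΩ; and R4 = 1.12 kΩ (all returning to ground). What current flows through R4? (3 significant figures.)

Parallel bank: R_p = 1/(1/2.64 + 1/18.1 + 1/1.59 + 1/1.12) = 0.5113 kΩ.
Node voltage V_A = V_supply · R_p/(R_s + R_p) = 45.2 × 0.1214 = 5.488 V.
Branch current I = V_A/R4 = 5.488/1.12 = 4.900 mA.

I ≈ 4.90 mA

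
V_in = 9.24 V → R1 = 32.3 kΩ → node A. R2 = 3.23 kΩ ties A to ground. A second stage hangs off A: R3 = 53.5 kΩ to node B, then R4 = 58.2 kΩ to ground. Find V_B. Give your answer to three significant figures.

V_B ≈ 0.426 V

The second stage (R3 + R4 = 111.7 kΩ) loads node A in parallel with R2.
R2 ‖ (R3+R4) = 3.139 kΩ.
V_A = 9.24 × 3.139/(32.3 + 3.139) = 0.8185 V.
Stage 2 is unloaded, so V_B = V_A · R4/(R3+R4) = 0.8185 × 58.2/111.7 = 0.4265 V.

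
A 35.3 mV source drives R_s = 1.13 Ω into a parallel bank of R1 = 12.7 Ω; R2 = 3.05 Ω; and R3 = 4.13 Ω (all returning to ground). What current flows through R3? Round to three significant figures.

I ≈ 4.93 mA

Combine the parallel branches: R_p = (1/12.7 + 1/3.05 + 1/4.13)⁻¹ = 1.541 Ω.
Node voltage V_A = V_s · R_p/(R_s + R_p) = 35.3 × 0.5770 = 20.37 mV.
Branch current I = V_A/R3 = 20.37/4.13 = 4.932 mA.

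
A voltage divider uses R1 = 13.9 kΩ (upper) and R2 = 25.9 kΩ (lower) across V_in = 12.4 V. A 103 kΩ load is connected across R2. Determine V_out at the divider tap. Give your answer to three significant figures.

First combine the lower leg with the load: R2 ‖ R_L = 20.70 kΩ.
Voltage divider with the loaded lower leg: V_out = 12.4 × 20.70/(13.9 + 20.70) = 12.4 × 0.5982 = 7.418 V.

V_out ≈ 7.42 V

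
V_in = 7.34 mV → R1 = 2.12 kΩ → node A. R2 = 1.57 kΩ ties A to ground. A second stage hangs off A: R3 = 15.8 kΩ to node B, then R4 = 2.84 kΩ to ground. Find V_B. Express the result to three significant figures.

V_B ≈ 0.454 mV

Node A sees R2 in parallel with the series input of stage 2, R3 + R4 = 18.64 kΩ.
R2 ‖ (R3+R4) = 1.448 kΩ.
V_A = 7.34 × 1.448/(2.12 + 1.448) = 2.979 mV.
Stage 2 is unloaded, so V_B = V_A · R4/(R3+R4) = 2.979 × 2.84/18.64 = 0.4539 mV.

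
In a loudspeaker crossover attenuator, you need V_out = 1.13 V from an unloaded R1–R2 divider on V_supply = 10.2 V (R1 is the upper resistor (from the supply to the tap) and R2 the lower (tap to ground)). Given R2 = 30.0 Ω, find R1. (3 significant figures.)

Required fraction k = V_out/V_supply = 0.1108.
So R1 = R2 · (V_supply/V_out − 1) = 30.0 × (10.2/1.13 − 1) = 30.0 × 8.027 = 240.8 Ω.

R1 ≈ 241 Ω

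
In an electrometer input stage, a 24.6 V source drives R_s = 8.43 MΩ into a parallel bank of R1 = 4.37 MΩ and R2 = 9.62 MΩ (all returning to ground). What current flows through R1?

I ≈ 1.48 µA

Combine the parallel branches: R_p = (1/4.37 + 1/9.62)⁻¹ = 3.005 MΩ.
V_A = 24.6 × 3.005/11.43 = 6.465 V.
I(R1) = V_A / R1 = 6.465/4.37 = 1.479 µA.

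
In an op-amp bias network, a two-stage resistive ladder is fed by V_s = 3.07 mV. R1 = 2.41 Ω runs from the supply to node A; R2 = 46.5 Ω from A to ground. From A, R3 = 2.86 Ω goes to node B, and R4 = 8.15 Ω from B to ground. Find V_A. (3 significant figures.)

V_A ≈ 2.42 mV

Node A sees R2 in parallel with the series input of stage 2, R3 + R4 = 11.01 Ω.
R2 ‖ (R3+R4) = 8.902 Ω.
V_A = 3.07 × 8.902/(2.41 + 8.902) = 2.416 mV.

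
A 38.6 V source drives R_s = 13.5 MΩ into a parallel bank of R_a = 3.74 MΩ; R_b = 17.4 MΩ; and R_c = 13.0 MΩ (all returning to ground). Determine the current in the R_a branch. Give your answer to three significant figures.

I ≈ 1.61 µA

Equivalent of the parallel group: R_p = 2.489 MΩ.
V_A = 38.6 × 2.489/15.99 = 6.009 V.
I(R_a) = V_A / R_a = 6.009/3.74 = 1.607 µA.
(Equivalently: I_total = 2.414 µA, then current-divider fraction G_k/ΣG = 0.6655.)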